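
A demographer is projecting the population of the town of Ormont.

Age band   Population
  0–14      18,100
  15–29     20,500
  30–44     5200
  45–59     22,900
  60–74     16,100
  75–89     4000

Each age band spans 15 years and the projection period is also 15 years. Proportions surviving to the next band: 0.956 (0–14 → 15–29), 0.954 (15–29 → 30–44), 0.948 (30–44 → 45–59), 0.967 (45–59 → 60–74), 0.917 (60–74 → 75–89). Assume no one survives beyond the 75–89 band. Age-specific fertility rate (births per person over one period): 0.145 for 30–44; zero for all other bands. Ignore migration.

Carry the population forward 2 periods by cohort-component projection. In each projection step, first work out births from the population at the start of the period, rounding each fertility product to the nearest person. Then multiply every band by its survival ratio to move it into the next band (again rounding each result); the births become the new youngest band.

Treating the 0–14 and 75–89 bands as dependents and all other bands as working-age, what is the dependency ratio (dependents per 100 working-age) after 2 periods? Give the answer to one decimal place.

57.1

Call the groups 1 to 6, youngest first.
[period 1]
Births: 5200 × 0.145 = 754
Group 2: 18100 × 0.956 = 17304
Group 3: 20500 × 0.954 = 19557
Group 4: 5200 × 0.948 = 4930
Group 5: 22900 × 0.967 = 22144
Group 6: 16100 × 0.917 = 14764
Population now: 0–14=754, 15–29=17304, 30–44=19557, 45–59=4930, 60–74=22144, 75–89=14764
[period 2]
Births: 19557 × 0.145 = 2836
Group 2: 754 × 0.956 = 721
Group 3: 17304 × 0.954 = 16508
Group 4: 19557 × 0.948 = 18540
Group 5: 4930 × 0.967 = 4767
Group 6: 22144 × 0.917 = 20306
Population now: 0–14=2836, 15–29=721, 30–44=16508, 45–59=18540, 60–74=4767, 75–89=20306
Dependents (band 0–14 + band 75–89) = 2836 + 20306 = 23142; working-age = 40536; ratio = 23142/40536 × 100 = 57.1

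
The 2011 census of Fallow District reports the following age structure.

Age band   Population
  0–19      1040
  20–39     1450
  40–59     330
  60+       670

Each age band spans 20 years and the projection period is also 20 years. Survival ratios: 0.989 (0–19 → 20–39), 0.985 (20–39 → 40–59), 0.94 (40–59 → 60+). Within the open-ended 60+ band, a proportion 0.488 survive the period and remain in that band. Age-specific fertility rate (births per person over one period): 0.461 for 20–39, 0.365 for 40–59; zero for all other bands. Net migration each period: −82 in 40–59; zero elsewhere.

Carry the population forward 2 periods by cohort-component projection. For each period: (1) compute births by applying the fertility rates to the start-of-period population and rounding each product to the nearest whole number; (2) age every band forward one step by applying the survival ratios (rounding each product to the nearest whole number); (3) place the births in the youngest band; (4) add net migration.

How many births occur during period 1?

Period 1:
Births: 1450 * 0.461 = 668  |  330 * 0.365 = 120 — total 788
20–39: 1040 * 0.989 = 1029
40–59: 1450 * 0.985 = 1428
60+: 330 * 0.94 + 670 * 0.488 = 310 + 327 = 637
Net migration: 40–59 − 82 → 1346
→ [788, 1029, 1346, 637]

788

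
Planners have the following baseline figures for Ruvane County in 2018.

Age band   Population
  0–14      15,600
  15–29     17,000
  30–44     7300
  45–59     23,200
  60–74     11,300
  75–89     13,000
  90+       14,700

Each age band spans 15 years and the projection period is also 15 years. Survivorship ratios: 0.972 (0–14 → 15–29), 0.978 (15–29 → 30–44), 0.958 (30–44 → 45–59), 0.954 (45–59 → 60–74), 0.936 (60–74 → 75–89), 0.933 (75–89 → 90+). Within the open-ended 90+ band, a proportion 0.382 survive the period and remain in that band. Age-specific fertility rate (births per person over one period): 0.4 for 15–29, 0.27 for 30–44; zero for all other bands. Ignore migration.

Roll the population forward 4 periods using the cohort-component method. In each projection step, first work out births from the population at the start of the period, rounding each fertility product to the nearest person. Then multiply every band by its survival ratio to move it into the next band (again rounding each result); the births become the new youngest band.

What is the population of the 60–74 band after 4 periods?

Numbering the groups 1..7 from youngest to oldest:
After projecting period 1:
Births: 17000 × 0.4 = 6800 ; 7300 × 0.27 = 1971 → 8771
Group 2: 15600 × 0.972 = 15163
Group 3: 17000 × 0.978 = 16626
Group 4: 7300 × 0.958 = 6993
Group 5: 23200 × 0.954 = 22133
Group 6: 11300 × 0.936 = 10577
Group 7: 13000 × 0.933 + 14700 × 0.382 = 12129 + 5615 = 17744
Giving 8771 / 15163 / 16626 / 6993 / 22133 / 10577 / 17744.
After projecting period 2:
Births: 15163 × 0.4 = 6065 ; 16626 × 0.27 = 4489 → 10554
Group 2: 8771 × 0.972 = 8525
Group 3: 15163 × 0.978 = 14829
Group 4: 16626 × 0.958 = 15928
Group 5: 6993 × 0.954 = 6671
Group 6: 22133 × 0.936 = 20716
Group 7: 10577 × 0.933 + 17744 × 0.382 = 9868 + 6778 = 16646
Giving 10554 / 8525 / 14829 / 15928 / 6671 / 20716 / 16646.
After projecting period 3:
Births: 8525 × 0.4 = 3410 ; 14829 × 0.27 = 4004 → 7414
Group 2: 10554 × 0.972 = 10258
Group 3: 8525 × 0.978 = 8337
Group 4: 14829 × 0.958 = 14206
Group 5: 15928 × 0.954 = 15195
Group 6: 6671 × 0.936 = 6244
Group 7: 20716 × 0.933 + 16646 × 0.382 = 19328 + 6359 = 25687
Giving 7414 / 10258 / 8337 / 14206 / 15195 / 6244 / 25687.
After projecting period 4:
Births: 10258 × 0.4 = 4103 ; 8337 × 0.27 = 2251 → 6354
Group 2: 7414 × 0.972 = 7206
Group 3: 10258 × 0.978 = 10032
Group 4: 8337 × 0.958 = 7987
Group 5: 14206 × 0.954 = 13553
Group 6: 15195 × 0.936 = 14223
Group 7: 6244 × 0.933 + 25687 × 0.382 = 5826 + 9812 = 15638
Giving 6354 / 7206 / 10032 / 7987 / 13553 / 14223 / 15638.

13553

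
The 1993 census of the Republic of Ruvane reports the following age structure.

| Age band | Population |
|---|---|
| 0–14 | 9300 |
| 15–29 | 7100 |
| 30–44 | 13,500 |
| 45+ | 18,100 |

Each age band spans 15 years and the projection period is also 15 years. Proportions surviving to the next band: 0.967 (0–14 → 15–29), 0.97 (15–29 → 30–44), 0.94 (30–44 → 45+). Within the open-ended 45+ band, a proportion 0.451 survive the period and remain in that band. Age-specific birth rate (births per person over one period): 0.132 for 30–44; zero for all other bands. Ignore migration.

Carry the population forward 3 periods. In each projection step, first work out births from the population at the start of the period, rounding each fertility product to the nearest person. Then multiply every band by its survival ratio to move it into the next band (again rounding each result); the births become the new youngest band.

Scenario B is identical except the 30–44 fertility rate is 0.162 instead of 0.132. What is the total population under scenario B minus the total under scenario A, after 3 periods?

Numbering the groups 1..4 from youngest to oldest:
After projecting period 1:
Births: 13500 * 0.132 = 1782
Group 2: 9300 * 0.967 = 8993
Group 3: 7100 * 0.97 = 6887
Group 4: 13500 * 0.94 + 18100 * 0.451 = 12690 + 8163 = 20853
Population now: 0–14=1782, 15–29=8993, 30–44=6887, 45+=20853
After projecting period 2:
Births: 6887 * 0.132 = 909
Group 2: 1782 * 0.967 = 1723
Group 3: 8993 * 0.97 = 8723
Group 4: 6887 * 0.94 + 20853 * 0.451 = 6474 + 9405 = 15879
Population now: 0–14=909, 15–29=1723, 30–44=8723, 45+=15879
After projecting period 3:
Births: 8723 * 0.132 = 1151
Group 2: 909 * 0.967 = 879
Group 3: 1723 * 0.97 = 1671
Group 4: 8723 * 0.94 + 15879 * 0.451 = 8200 + 7161 = 15361
Population now: 0–14=1151, 15–29=879, 30–44=1671, 45+=15361
Scenario A total after 3 periods: 19062
Scenario B projection —
After projecting period 1:
Births: 13500 * 0.162 = 2187
Group 2: 9300 * 0.967 = 8993
Group 3: 7100 * 0.97 = 6887
Group 4: 13500 * 0.94 + 18100 * 0.451 = 12690 + 8163 = 20853
Population now: 0–14=2187, 15–29=8993, 30–44=6887, 45+=20853
After projecting period 2:
Births: 6887 * 0.162 = 1116
Group 2: 2187 * 0.967 = 2115
Group 3: 8993 * 0.97 = 8723
Group 4: 6887 * 0.94 + 20853 * 0.451 = 6474 + 9405 = 15879
Population now: 0–14=1116, 15–29=2115, 30–44=8723, 45+=15879
After projecting period 3:
Births: 8723 * 0.162 = 1413
Group 2: 1116 * 0.967 = 1079
Group 3: 2115 * 0.97 = 2052
Group 4: 8723 * 0.94 + 15879 * 0.451 = 8200 + 7161 = 15361
Population now: 0–14=1413, 15–29=1079, 30–44=2052, 45+=15361
Scenario B total after 3 periods: 19905
Difference B − A = 19905 − 19062 = 843

843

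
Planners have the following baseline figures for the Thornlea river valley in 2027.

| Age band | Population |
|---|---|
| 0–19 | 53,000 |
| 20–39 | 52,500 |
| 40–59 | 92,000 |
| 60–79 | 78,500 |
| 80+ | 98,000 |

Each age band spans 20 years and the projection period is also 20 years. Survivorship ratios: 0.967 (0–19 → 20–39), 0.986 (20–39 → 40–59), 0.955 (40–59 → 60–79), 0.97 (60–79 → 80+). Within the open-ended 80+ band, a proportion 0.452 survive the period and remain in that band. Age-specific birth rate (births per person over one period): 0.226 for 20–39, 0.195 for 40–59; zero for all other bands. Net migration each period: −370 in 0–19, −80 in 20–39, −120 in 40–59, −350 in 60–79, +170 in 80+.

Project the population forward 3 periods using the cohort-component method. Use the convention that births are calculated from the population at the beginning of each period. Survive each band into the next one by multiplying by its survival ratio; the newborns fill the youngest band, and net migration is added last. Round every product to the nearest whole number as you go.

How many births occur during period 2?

Let group 1 be 0–19 through group 5 = 80+.
[period 1]
Births: 52500 × 0.226 = 11865 ; 92000 × 0.195 = 17940 — total 29805
Group 2: 53000 × 0.967 = 51251
Group 3: 52500 × 0.986 = 51765
Group 4: 92000 × 0.955 = 87860
Group 5: 78500 × 0.97 + 98000 × 0.452 = 76145 + 44296 = 120441
Net migration: Group 1 − 370 → 29435; Group 2 − 80 → 51171; Group 3 − 120 → 51645; Group 4 − 350 → 87510; Group 5 + 170 → 120611
Population now: 0–19=29435, 20–39=51171, 40–59=51645, 60–79=87510, 80+=120611
[period 2]
Births: 51171 × 0.226 = 11565 ; 51645 × 0.195 = 10071 — total 21636
Group 2: 29435 × 0.967 = 28464
Group 3: 51171 × 0.986 = 50455
Group 4: 51645 × 0.955 = 49321
Group 5: 87510 × 0.97 + 120611 × 0.452 = 84885 + 54516 = 139401
Net migration: Group 1 − 370 → 21266; Group 2 − 80 → 28384; Group 3 − 120 → 50335; Group 4 − 350 → 48971; Group 5 + 170 → 139571
Population now: 0–19=21266, 20–39=28384, 40–59=50335, 60–79=48971, 80+=139571

21636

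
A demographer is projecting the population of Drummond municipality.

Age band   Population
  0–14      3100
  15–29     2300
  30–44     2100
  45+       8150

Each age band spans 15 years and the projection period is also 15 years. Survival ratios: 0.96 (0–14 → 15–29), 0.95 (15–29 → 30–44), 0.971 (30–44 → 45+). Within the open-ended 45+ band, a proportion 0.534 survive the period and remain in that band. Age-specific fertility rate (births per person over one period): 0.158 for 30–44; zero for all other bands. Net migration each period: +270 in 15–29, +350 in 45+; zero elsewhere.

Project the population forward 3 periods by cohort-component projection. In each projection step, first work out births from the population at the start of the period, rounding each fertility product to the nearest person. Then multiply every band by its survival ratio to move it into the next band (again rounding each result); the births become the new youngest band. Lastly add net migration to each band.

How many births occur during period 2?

345

After projecting period 1:
Births: 2100 * 0.158 = 332
15–29: 3100 * 0.96 = 2976
30–44: 2300 * 0.95 = 2185
45+: 2100 * 0.971 + 8150 * 0.534 = 2039 + 4352 = 6391
Net migration: 15–29 + 270 → 3246; 45+ + 350 → 6741
Population now: 0–14=332, 15–29=3246, 30–44=2185, 45+=6741
After projecting period 2:
Births: 2185 * 0.158 = 345
15–29: 332 * 0.96 = 319
30–44: 3246 * 0.95 = 3084
45+: 2185 * 0.971 + 6741 * 0.534 = 2122 + 3600 = 5722
Net migration: 15–29 + 270 → 589; 45+ + 350 → 6072
Population now: 0–14=345, 15–29=589, 30–44=3084, 45+=6072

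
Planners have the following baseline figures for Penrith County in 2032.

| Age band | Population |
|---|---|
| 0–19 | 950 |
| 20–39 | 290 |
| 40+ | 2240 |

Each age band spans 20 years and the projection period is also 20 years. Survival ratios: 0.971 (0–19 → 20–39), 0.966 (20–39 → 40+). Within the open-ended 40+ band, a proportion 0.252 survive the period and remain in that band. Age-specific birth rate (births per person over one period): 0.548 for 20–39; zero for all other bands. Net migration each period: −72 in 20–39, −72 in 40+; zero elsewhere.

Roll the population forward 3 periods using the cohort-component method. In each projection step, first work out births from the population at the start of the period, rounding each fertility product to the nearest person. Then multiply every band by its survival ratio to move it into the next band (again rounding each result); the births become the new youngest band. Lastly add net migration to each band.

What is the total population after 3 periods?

(Bands numbered youngest = 1 to oldest = 3.)
— Period 1 —
Births: 290 * 0.548 = 159
Band 2: 950 * 0.971 = 922
Band 3: 290 * 0.966 + 2240 * 0.252 = 280 + 564 = 844
Net migration: Band 2 − 72 → 850; Band 3 − 72 → 772
End of period: [159, 850, 772]
— Period 2 —
Births: 850 * 0.548 = 466
Band 2: 159 * 0.971 = 154
Band 3: 850 * 0.966 + 772 * 0.252 = 821 + 195 = 1016
Net migration: Band 2 − 72 → 82; Band 3 − 72 → 944
End of period: [466, 82, 944]
— Period 3 —
Births: 82 * 0.548 = 45
Band 2: 466 * 0.971 = 452
Band 3: 82 * 0.966 + 944 * 0.252 = 79 + 238 = 317
Net migration: Band 2 − 72 → 380; Band 3 − 72 → 245
End of period: [45, 380, 245]
Total after period 3: 45 + 380 + 245 = 670

670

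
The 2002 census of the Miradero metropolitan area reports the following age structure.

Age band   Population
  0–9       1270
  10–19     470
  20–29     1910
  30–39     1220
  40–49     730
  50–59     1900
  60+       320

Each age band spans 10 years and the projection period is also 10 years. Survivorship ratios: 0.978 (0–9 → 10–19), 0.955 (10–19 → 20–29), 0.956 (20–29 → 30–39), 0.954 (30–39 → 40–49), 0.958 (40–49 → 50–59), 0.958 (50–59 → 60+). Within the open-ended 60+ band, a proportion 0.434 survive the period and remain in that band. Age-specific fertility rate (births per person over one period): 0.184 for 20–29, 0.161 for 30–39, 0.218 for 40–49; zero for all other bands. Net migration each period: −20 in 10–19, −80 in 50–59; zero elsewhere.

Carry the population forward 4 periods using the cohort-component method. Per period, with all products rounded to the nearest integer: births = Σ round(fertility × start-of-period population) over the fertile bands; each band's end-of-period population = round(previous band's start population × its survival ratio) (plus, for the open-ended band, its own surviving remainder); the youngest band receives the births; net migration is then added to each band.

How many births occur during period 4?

Period 1.
Births: 1910 * 0.184 = 351  |  1220 * 0.161 = 196  |  730 * 0.218 = 159 ⇒ total 706
10–19: 1270 * 0.978 = 1242
20–29: 470 * 0.955 = 449
30–39: 1910 * 0.956 = 1826
40–49: 1220 * 0.954 = 1164
50–59: 730 * 0.958 = 699
60+: 1900 * 0.958 + 320 * 0.434 = 1820 + 139 = 1959
Net migration: 10–19 − 20 → 1222; 50–59 − 80 → 619
End of period: [706, 1222, 449, 1826, 1164, 619, 1959]
Period 2.
Births: 449 * 0.184 = 83  |  1826 * 0.161 = 294  |  1164 * 0.218 = 254 ⇒ total 631
10–19: 706 * 0.978 = 690
20–29: 1222 * 0.955 = 1167
30–39: 449 * 0.956 = 429
40–49: 1826 * 0.954 = 1742
50–59: 1164 * 0.958 = 1115
60+: 619 * 0.958 + 1959 * 0.434 = 593 + 850 = 1443
Net migration: 10–19 − 20 → 670; 50–59 − 80 → 1035
End of period: [631, 670, 1167, 429, 1742, 1035, 1443]
Period 3.
Births: 1167 * 0.184 = 215  |  429 * 0.161 = 69  |  1742 * 0.218 = 380 ⇒ total 664
10–19: 631 * 0.978 = 617
20–29: 670 * 0.955 = 640
30–39: 1167 * 0.956 = 1116
40–49: 429 * 0.954 = 409
50–59: 1742 * 0.958 = 1669
60+: 1035 * 0.958 + 1443 * 0.434 = 992 + 626 = 1618
Net migration: 10–19 − 20 → 597; 50–59 − 80 → 1589
End of period: [664, 597, 640, 1116, 409, 1589, 1618]
Period 4.
Births: 640 * 0.184 = 118  |  1116 * 0.161 = 180  |  409 * 0.218 = 89 ⇒ total 387
10–19: 664 * 0.978 = 649
20–29: 597 * 0.955 = 570
30–39: 640 * 0.956 = 612
40–49: 1116 * 0.954 = 1065
50–59: 409 * 0.958 = 392
60+: 1589 * 0.958 + 1618 * 0.434 = 1522 + 702 = 2224
Net migration: 10–19 − 20 → 629; 50–59 − 80 → 312
End of period: [387, 629, 570, 612, 1065, 312, 2224]

387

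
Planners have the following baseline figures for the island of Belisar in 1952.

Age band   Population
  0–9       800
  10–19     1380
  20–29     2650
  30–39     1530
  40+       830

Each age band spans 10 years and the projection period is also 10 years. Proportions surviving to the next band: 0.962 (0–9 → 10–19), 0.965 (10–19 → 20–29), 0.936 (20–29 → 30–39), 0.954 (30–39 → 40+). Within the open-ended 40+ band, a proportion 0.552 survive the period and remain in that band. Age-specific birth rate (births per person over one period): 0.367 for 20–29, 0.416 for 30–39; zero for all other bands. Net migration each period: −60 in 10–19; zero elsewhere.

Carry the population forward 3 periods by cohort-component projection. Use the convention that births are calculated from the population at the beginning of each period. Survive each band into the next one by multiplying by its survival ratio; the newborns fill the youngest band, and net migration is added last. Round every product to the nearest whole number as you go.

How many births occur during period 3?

770

Call the groups 1 to 5, youngest first.
[period 1]
Births: 2650 × 0.367 = 973, 1530 × 0.416 = 636 → total 1609
Group 2: 800 × 0.962 = 770
Group 3: 1380 × 0.965 = 1332
Group 4: 2650 × 0.936 = 2480
Group 5: 1530 × 0.954 + 830 × 0.552 = 1460 + 458 = 1918
Net migration: Group 2 − 60 → 710
→ [1609, 710, 1332, 2480, 1918]
[period 2]
Births: 1332 × 0.367 = 489, 2480 × 0.416 = 1032 → total 1521
Group 2: 1609 × 0.962 = 1548
Group 3: 710 × 0.965 = 685
Group 4: 1332 × 0.936 = 1247
Group 5: 2480 × 0.954 + 1918 × 0.552 = 2366 + 1059 = 3425
Net migration: Group 2 − 60 → 1488
→ [1521, 1488, 685, 1247, 3425]
[period 3]
Births: 685 × 0.367 = 251, 1247 × 0.416 = 519 → total 770
Group 2: 1521 × 0.962 = 1463
Group 3: 1488 × 0.965 = 1436
Group 4: 685 × 0.936 = 641
Group 5: 1247 × 0.954 + 3425 × 0.552 = 1190 + 1891 = 3081
Net migration: Group 2 − 60 → 1403
→ [770, 1403, 1436, 641, 3081]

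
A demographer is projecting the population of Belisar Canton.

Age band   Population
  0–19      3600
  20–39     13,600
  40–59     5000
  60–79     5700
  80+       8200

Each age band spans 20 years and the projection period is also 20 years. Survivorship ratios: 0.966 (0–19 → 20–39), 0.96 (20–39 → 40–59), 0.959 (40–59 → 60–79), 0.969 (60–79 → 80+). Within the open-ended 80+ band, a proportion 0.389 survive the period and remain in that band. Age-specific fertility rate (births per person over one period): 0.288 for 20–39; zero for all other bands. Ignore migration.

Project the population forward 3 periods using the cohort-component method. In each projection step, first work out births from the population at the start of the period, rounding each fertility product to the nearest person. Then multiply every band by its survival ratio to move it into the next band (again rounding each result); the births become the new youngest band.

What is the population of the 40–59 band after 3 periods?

3633

Period 1:
Births: 13600 × 0.288 = 3917
20–39: 3600 × 0.966 = 3478
40–59: 13600 × 0.96 = 13056
60–79: 5000 × 0.959 = 4795
80+: 5700 × 0.969 + 8200 × 0.389 = 5523 + 3190 = 8713
Population now: 0–19=3917, 20–39=3478, 40–59=13056, 60–79=4795, 80+=8713
Period 2:
Births: 3478 × 0.288 = 1002
20–39: 3917 × 0.966 = 3784
40–59: 3478 × 0.96 = 3339
60–79: 13056 × 0.959 = 12521
80+: 4795 × 0.969 + 8713 × 0.389 = 4646 + 3389 = 8035
Population now: 0–19=1002, 20–39=3784, 40–59=3339, 60–79=12521, 80+=8035
Period 3:
Births: 3784 × 0.288 = 1090
20–39: 1002 × 0.966 = 968
40–59: 3784 × 0.96 = 3633
60–79: 3339 × 0.959 = 3202
80+: 12521 × 0.969 + 8035 × 0.389 = 12133 + 3126 = 15259
Population now: 0–19=1090, 20–39=968, 40–59=3633, 60–79=3202, 80+=15259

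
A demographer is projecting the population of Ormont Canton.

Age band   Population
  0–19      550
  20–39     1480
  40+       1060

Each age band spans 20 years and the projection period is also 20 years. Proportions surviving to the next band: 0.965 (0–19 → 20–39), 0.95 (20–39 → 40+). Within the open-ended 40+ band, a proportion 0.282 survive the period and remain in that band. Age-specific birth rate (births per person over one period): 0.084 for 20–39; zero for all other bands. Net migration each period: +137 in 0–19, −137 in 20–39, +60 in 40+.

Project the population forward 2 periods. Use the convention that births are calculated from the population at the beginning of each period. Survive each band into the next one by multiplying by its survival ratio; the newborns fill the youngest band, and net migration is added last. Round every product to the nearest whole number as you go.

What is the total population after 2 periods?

1217

Call the bands 1 to 3, youngest first.
[period 1]
Births: 1480 × 0.084 = 124
Band 2: 550 × 0.965 = 531
Band 3: 1480 × 0.95 + 1060 × 0.282 = 1406 + 299 = 1705
Net migration: Band 1 + 137 → 261; Band 2 − 137 → 394; Band 3 + 60 → 1765
Population now: 0–19=261, 20–39=394, 40+=1765
[period 2]
Births: 394 × 0.084 = 33
Band 2: 261 × 0.965 = 252
Band 3: 394 × 0.95 + 1765 × 0.282 = 374 + 498 = 872
Net migration: Band 1 + 137 → 170; Band 2 − 137 → 115; Band 3 + 60 → 932
Population now: 0–19=170, 20–39=115, 40+=932
Total after period 2: 170 + 115 + 932 = 1217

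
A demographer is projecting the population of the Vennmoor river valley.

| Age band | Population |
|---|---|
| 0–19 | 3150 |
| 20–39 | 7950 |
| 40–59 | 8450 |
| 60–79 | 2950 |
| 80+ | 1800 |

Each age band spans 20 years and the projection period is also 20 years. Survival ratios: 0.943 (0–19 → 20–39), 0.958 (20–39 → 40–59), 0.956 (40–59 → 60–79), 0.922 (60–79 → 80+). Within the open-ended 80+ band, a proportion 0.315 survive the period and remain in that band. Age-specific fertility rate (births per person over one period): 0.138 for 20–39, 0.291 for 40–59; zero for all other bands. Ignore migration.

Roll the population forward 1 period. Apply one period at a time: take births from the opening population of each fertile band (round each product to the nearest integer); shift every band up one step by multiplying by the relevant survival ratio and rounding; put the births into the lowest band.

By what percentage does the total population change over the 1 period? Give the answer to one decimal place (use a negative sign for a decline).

5.0

Call the bands 1 to 5, youngest first.
Period 1:
Births: 7950 × 0.138 = 1097  |  8450 × 0.291 = 2459 → 3556
Band 2: 3150 × 0.943 = 2970
Band 3: 7950 × 0.958 = 7616
Band 4: 8450 × 0.956 = 8078
Band 5: 2950 × 0.922 + 1800 × 0.315 = 2720 + 567 = 3287
Giving 3556 / 2970 / 7616 / 8078 / 3287.
Total: 24300 → 25507; change = 1207; percentage change = 5.0%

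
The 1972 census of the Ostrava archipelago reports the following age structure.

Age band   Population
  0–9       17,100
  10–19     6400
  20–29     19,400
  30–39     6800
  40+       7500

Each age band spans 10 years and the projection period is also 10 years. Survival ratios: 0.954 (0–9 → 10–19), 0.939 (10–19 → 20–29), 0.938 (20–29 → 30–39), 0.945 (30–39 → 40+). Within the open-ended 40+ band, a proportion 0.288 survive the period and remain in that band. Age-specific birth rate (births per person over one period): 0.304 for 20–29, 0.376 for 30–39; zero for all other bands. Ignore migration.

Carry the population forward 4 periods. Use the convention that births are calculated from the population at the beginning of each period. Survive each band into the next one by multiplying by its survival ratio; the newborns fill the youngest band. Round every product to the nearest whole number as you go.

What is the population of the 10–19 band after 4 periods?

Period 1.
Births: 19400 × 0.304 = 5898 ; 6800 × 0.376 = 2557 → total 8455
10–19: 17100 × 0.954 = 16313
20–29: 6400 × 0.939 = 6010
30–39: 19400 × 0.938 = 18197
40+: 6800 × 0.945 + 7500 × 0.288 = 6426 + 2160 = 8586
Giving 8455 / 16313 / 6010 / 18197 / 8586.
Period 2.
Births: 6010 × 0.304 = 1827 ; 18197 × 0.376 = 6842 → total 8669
10–19: 8455 × 0.954 = 8066
20–29: 16313 × 0.939 = 15318
30–39: 6010 × 0.938 = 5637
40+: 18197 × 0.945 + 8586 × 0.288 = 17196 + 2473 = 19669
Giving 8669 / 8066 / 15318 / 5637 / 19669.
Period 3.
Births: 15318 × 0.304 = 4657 ; 5637 × 0.376 = 2120 → total 6777
10–19: 8669 × 0.954 = 8270
20–29: 8066 × 0.939 = 7574
30–39: 15318 × 0.938 = 14368
40+: 5637 × 0.945 + 19669 × 0.288 = 5327 + 5665 = 10992
Giving 6777 / 8270 / 7574 / 14368 / 10992.
Period 4.
Births: 7574 × 0.304 = 2302 ; 14368 × 0.376 = 5402 → total 7704
10–19: 6777 × 0.954 = 6465
20–29: 8270 × 0.939 = 7766
30–39: 7574 × 0.938 = 7104
40+: 14368 × 0.945 + 10992 × 0.288 = 13578 + 3166 = 16744
Giving 7704 / 6465 / 7766 / 7104 / 16744.

6465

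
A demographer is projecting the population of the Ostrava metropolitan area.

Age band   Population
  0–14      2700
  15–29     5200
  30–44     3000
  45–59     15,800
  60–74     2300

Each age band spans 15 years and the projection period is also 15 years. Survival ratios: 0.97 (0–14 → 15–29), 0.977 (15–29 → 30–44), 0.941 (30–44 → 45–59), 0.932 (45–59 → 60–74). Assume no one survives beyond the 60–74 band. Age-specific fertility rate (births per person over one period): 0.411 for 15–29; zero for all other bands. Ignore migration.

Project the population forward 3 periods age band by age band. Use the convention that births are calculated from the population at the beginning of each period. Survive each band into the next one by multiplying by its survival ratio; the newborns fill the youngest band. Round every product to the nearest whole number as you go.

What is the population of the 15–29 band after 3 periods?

1044

[period 1]
Births: 5200 * 0.411 = 2137
15–29: 2700 * 0.97 = 2619
30–44: 5200 * 0.977 = 5080
45–59: 3000 * 0.941 = 2823
60–74: 15800 * 0.932 = 14726
→ [2137, 2619, 5080, 2823, 14726]
[period 2]
Births: 2619 * 0.411 = 1076
15–29: 2137 * 0.97 = 2073
30–44: 2619 * 0.977 = 2559
45–59: 5080 * 0.941 = 4780
60–74: 2823 * 0.932 = 2631
→ [1076, 2073, 2559, 4780, 2631]
[period 3]
Births: 2073 * 0.411 = 852
15–29: 1076 * 0.97 = 1044
30–44: 2073 * 0.977 = 2025
45–59: 2559 * 0.941 = 2408
60–74: 4780 * 0.932 = 4455
→ [852, 1044, 2025, 2408, 4455]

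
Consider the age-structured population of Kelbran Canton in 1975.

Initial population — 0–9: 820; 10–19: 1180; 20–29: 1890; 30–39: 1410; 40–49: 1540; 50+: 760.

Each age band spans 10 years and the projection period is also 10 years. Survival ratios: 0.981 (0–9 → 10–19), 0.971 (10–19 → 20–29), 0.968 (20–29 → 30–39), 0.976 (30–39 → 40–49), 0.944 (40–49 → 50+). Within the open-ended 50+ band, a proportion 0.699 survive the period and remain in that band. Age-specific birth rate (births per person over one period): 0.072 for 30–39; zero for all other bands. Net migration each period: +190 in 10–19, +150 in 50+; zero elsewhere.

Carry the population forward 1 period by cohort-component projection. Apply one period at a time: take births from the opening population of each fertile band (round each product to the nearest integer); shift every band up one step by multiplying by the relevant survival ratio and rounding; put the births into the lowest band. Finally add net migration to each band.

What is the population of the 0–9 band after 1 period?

102

[period 1]
Births: 1410 * 0.072 = 102
10–19: 820 * 0.981 = 804
20–29: 1180 * 0.971 = 1146
30–39: 1890 * 0.968 = 1830
40–49: 1410 * 0.976 = 1376
50+: 1540 * 0.944 + 760 * 0.699 = 1454 + 531 = 1985
Net migration: 10–19 + 190 → 994; 50+ + 150 → 2135
Giving 102 / 994 / 1146 / 1830 / 1376 / 2135.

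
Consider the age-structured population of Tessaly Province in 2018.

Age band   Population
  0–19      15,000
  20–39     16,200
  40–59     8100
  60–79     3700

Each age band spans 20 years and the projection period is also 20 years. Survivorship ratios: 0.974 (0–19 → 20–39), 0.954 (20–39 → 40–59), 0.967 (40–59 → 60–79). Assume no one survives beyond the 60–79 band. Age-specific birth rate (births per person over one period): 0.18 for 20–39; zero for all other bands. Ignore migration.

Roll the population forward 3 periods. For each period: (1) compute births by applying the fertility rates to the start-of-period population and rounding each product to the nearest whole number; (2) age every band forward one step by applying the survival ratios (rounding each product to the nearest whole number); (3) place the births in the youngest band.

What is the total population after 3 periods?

(Bands numbered youngest = 1 to oldest = 4.)
[period 1]
Births: 16200 * 0.18 = 2916
Band 2: 15000 * 0.974 = 14610
Band 3: 16200 * 0.954 = 15455
Band 4: 8100 * 0.967 = 7833
Giving 2916 / 14610 / 15455 / 7833.
[period 2]
Births: 14610 * 0.18 = 2630
Band 2: 2916 * 0.974 = 2840
Band 3: 14610 * 0.954 = 13938
Band 4: 15455 * 0.967 = 14945
Giving 2630 / 2840 / 13938 / 14945.
[period 3]
Births: 2840 * 0.18 = 511
Band 2: 2630 * 0.974 = 2562
Band 3: 2840 * 0.954 = 2709
Band 4: 13938 * 0.967 = 13478
Giving 511 / 2562 / 2709 / 13478.
Total after period 3: 511 + 2562 + 2709 + 13478 = 19260

19260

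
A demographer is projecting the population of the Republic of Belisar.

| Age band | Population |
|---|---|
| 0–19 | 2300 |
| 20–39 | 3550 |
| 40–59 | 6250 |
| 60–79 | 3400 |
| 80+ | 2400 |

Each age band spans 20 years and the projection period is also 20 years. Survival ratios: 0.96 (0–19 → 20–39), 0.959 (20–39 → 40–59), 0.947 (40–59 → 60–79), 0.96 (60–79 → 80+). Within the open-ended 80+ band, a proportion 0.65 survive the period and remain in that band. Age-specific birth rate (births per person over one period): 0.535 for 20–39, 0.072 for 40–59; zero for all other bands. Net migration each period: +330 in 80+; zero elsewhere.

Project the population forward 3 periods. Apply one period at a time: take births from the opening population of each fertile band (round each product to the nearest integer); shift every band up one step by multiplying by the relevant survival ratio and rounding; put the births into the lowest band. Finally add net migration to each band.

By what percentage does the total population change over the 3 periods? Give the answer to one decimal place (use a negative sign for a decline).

-8.4

Period 1.
Births: 3550 * 0.535 = 1899  |  6250 * 0.072 = 450 → total 2349
20–39: 2300 * 0.96 = 2208
40–59: 3550 * 0.959 = 3404
60–79: 6250 * 0.947 = 5919
80+: 3400 * 0.96 + 2400 * 0.65 = 3264 + 1560 = 4824
Net migration: 80+ + 330 → 5154
→ [2349, 2208, 3404, 5919, 5154]
Period 2.
Births: 2208 * 0.535 = 1181  |  3404 * 0.072 = 245 → total 1426
20–39: 2349 * 0.96 = 2255
40–59: 2208 * 0.959 = 2117
60–79: 3404 * 0.947 = 3224
80+: 5919 * 0.96 + 5154 * 0.65 = 5682 + 3350 = 9032
Net migration: 80+ + 330 → 9362
→ [1426, 2255, 2117, 3224, 9362]
Period 3.
Births: 2255 * 0.535 = 1206  |  2117 * 0.072 = 152 → total 1358
20–39: 1426 * 0.96 = 1369
40–59: 2255 * 0.959 = 2163
60–79: 2117 * 0.947 = 2005
80+: 3224 * 0.96 + 9362 * 0.65 = 3095 + 6085 = 9180
Net migration: 80+ + 330 → 9510
→ [1358, 1369, 2163, 2005, 9510]
Total: 17900 → 16405; change = -1495; percentage change = -8.4%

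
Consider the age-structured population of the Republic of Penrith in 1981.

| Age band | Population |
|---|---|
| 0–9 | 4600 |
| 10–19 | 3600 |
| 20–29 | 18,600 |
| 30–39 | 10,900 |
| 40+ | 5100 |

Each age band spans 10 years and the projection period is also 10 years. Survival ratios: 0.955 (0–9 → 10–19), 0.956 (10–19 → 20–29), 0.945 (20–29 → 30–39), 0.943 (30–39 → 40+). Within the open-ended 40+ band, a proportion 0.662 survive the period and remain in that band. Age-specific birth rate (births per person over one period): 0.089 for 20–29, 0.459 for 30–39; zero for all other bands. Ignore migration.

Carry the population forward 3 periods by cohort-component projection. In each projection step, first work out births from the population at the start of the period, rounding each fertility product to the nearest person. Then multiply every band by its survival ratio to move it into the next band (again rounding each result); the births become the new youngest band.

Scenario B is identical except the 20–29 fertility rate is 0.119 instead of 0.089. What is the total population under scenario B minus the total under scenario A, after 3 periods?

735

Let band 1 be 0–9 through band 5 = 40+.
— Period 1 —
Births: 18600 × 0.089 = 1655, 10900 × 0.459 = 5003 ⇒ total 6658
Band 2: 4600 × 0.955 = 4393
Band 3: 3600 × 0.956 = 3442
Band 4: 18600 × 0.945 = 17577
Band 5: 10900 × 0.943 + 5100 × 0.662 = 10279 + 3376 = 13655
Giving 6658 / 4393 / 3442 / 17577 / 13655.
— Period 2 —
Births: 3442 × 0.089 = 306, 17577 × 0.459 = 8068 ⇒ total 8374
Band 2: 6658 × 0.955 = 6358
Band 3: 4393 × 0.956 = 4200
Band 4: 3442 × 0.945 = 3253
Band 5: 17577 × 0.943 + 13655 × 0.662 = 16575 + 9040 = 25615
Giving 8374 / 6358 / 4200 / 3253 / 25615.
— Period 3 —
Births: 4200 × 0.089 = 374, 3253 × 0.459 = 1493 ⇒ total 1867
Band 2: 8374 × 0.955 = 7997
Band 3: 6358 × 0.956 = 6078
Band 4: 4200 × 0.945 = 3969
Band 5: 3253 × 0.943 + 25615 × 0.662 = 3068 + 16957 = 20025
Giving 1867 / 7997 / 6078 / 3969 / 20025.
Scenario A total after 3 periods: 39936
Scenario B projection —
— Period 1 —
Births: 18600 × 0.119 = 2213, 10900 × 0.459 = 5003 ⇒ total 7216
Band 2: 4600 × 0.955 = 4393
Band 3: 3600 × 0.956 = 3442
Band 4: 18600 × 0.945 = 17577
Band 5: 10900 × 0.943 + 5100 × 0.662 = 10279 + 3376 = 13655
Giving 7216 / 4393 / 3442 / 17577 / 13655.
— Period 2 —
Births: 3442 × 0.119 = 410, 17577 × 0.459 = 8068 ⇒ total 8478
Band 2: 7216 × 0.955 = 6891
Band 3: 4393 × 0.956 = 4200
Band 4: 3442 × 0.945 = 3253
Band 5: 17577 × 0.943 + 13655 × 0.662 = 16575 + 9040 = 25615
Giving 8478 / 6891 / 4200 / 3253 / 25615.
— Period 3 —
Births: 4200 × 0.119 = 500, 3253 × 0.459 = 1493 ⇒ total 1993
Band 2: 8478 × 0.955 = 8096
Band 3: 6891 × 0.956 = 6588
Band 4: 4200 × 0.945 = 3969
Band 5: 3253 × 0.943 + 25615 × 0.662 = 3068 + 16957 = 20025
Giving 1993 / 8096 / 6588 / 3969 / 20025.
Scenario B total after 3 periods: 40671
Difference B − A = 40671 − 39936 = 735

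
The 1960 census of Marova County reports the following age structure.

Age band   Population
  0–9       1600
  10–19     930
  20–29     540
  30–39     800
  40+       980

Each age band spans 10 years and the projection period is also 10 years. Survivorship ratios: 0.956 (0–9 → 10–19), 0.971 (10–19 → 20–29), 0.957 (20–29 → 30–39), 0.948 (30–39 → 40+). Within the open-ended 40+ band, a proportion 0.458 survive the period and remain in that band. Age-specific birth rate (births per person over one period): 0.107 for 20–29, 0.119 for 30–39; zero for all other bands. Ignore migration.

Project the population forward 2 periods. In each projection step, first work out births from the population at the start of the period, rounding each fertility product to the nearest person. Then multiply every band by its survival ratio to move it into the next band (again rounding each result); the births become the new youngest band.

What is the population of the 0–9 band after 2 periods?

[period 1]
Births: 540 × 0.107 = 58  |  800 × 0.119 = 95 — total 153
10–19: 1600 × 0.956 = 1530
20–29: 930 × 0.971 = 903
30–39: 540 × 0.957 = 517
40+: 800 × 0.948 + 980 × 0.458 = 758 + 449 = 1207
Giving 153 / 1530 / 903 / 517 / 1207.
[period 2]
Births: 903 × 0.107 = 97  |  517 × 0.119 = 62 — total 159
10–19: 153 × 0.956 = 146
20–29: 1530 × 0.971 = 1486
30–39: 903 × 0.957 = 864
40+: 517 × 0.948 + 1207 × 0.458 = 490 + 553 = 1043
Giving 159 / 146 / 1486 / 864 / 1043.

159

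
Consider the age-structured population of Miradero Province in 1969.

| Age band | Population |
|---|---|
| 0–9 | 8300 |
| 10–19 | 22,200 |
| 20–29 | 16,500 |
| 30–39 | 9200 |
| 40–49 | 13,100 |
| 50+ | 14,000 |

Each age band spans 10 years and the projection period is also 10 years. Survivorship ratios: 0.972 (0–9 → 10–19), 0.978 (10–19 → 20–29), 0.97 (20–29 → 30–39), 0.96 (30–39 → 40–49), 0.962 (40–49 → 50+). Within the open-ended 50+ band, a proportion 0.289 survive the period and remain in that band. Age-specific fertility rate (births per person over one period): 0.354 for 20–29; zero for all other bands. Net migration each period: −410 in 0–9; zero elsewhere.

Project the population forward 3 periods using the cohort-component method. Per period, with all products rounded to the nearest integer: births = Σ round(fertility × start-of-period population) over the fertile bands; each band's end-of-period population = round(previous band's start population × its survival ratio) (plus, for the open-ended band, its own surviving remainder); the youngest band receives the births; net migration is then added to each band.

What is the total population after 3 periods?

[period 1]
Births: 16500 × 0.354 = 5841
10–19: 8300 × 0.972 = 8068
20–29: 22200 × 0.978 = 21712
30–39: 16500 × 0.97 = 16005
40–49: 9200 × 0.96 = 8832
50+: 13100 × 0.962 + 14000 × 0.289 = 12602 + 4046 = 16648
Net migration: 0–9 − 410 → 5431
→ [5431, 8068, 21712, 16005, 8832, 16648]
[period 2]
Births: 21712 × 0.354 = 7686
10–19: 5431 × 0.972 = 5279
20–29: 8068 × 0.978 = 7891
30–39: 21712 × 0.97 = 21061
40–49: 16005 × 0.96 = 15365
50+: 8832 × 0.962 + 16648 × 0.289 = 8496 + 4811 = 13307
Net migration: 0–9 − 410 → 7276
→ [7276, 5279, 7891, 21061, 15365, 13307]
[period 3]
Births: 7891 × 0.354 = 2793
10–19: 7276 × 0.972 = 7072
20–29: 5279 × 0.978 = 5163
30–39: 7891 × 0.97 = 7654
40–49: 21061 × 0.96 = 20219
50+: 15365 × 0.962 + 13307 × 0.289 = 14781 + 3846 = 18627
Net migration: 0–9 − 410 → 2383
→ [2383, 7072, 5163, 7654, 20219, 18627]
Total after period 3: 2383 + 7072 + 5163 + 7654 + 20219 + 18627 = 61118

61118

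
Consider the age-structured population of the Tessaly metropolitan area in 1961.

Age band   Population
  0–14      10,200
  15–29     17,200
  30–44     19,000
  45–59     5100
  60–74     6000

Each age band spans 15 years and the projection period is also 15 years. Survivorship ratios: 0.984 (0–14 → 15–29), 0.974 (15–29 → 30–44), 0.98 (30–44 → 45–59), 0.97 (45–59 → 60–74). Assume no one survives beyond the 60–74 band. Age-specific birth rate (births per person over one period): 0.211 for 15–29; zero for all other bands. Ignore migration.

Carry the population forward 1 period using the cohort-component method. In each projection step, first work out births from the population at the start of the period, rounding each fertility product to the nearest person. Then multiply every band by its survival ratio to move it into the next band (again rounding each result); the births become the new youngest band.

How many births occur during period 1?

3629

(Groups numbered youngest = 1 to oldest = 5.)
After projecting period 1:
Births: 17200 × 0.211 = 3629
Group 2: 10200 × 0.984 = 10037
Group 3: 17200 × 0.974 = 16753
Group 4: 19000 × 0.98 = 18620
Group 5: 5100 × 0.97 = 4947
Giving 3629 / 10037 / 16753 / 18620 / 4947.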